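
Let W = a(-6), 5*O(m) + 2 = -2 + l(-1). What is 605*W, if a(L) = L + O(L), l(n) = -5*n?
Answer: -3509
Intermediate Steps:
O(m) = ⅕ (O(m) = -⅖ + (-2 - 5*(-1))/5 = -⅖ + (-2 + 5)/5 = -⅖ + (⅕)*3 = -⅖ + ⅗ = ⅕)
a(L) = ⅕ + L (a(L) = L + ⅕ = ⅕ + L)
W = -29/5 (W = ⅕ - 6 = -29/5 ≈ -5.8000)
605*W = 605*(-29/5) = -3509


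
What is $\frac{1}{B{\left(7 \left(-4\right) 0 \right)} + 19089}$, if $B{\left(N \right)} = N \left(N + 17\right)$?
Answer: $\frac{1}{19089} \approx 5.2386 \cdot 10^{-5}$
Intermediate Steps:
$B{\left(N \right)} = N \left(17 + N\right)$
$\frac{1}{B{\left(7 \left(-4\right) 0 \right)} + 19089} = \frac{1}{7 \left(-4\right) 0 \left(17 + 7 \left(-4\right) 0\right) + 19089} = \frac{1}{\left(-28\right) 0 \left(17 - 0\right) + 19089} = \frac{1}{0 \left(17 + 0\right) + 19089} = \frac{1}{0 \cdot 17 + 19089} = \frac{1}{0 + 19089} = \frac{1}{19089}$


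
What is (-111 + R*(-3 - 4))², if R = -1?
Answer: 10816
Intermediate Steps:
(-111 + R*(-3 - 4))² = (-111 - (-3 - 4))² = (-111 - 1*(-7))² = (-111 + 7)² = (-104)² = 10816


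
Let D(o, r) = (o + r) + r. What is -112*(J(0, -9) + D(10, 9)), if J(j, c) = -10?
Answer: -2016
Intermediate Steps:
D(o, r) = o + 2*r
-112*(J(0, -9) + D(10, 9)) = -112*(-10 + (10 + 2*9)) = -112*(-10 + (10 + 18)) = -112*(-10 + 28) = -112*18 = -2016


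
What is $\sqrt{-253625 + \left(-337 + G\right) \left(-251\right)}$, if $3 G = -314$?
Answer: $\frac{10 i \sqrt{12849}}{3} \approx 377.84 i$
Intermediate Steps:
$G = - \frac{314}{3}$ ($G = \frac{1}{3} \left(-314\right) = - \frac{314}{3} \approx -104.67$)
$\sqrt{-253625 + \left(-337 + G\right) \left(-251\right)} = \sqrt{-253625 + \left(-337 - \frac{314}{3}\right) \left(-251\right)} = \sqrt{-253625 - - \frac{332575}{3}} = \sqrt{-253625 + \frac{332575}{3}} = \sqrt{- \frac{428300}{3}} = \frac{10 i \sqrt{12849}}{3}$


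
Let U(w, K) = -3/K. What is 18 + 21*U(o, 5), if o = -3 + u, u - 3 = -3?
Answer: 27/5 ≈ 5.4000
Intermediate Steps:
u = 0 (u = 3 - 3 = 0)
o = -3 (o = -3 + 0 = -3)
18 + 21*U(o, 5) = 18 + 21*(-3/5) = 18 - 63/5 = 27/5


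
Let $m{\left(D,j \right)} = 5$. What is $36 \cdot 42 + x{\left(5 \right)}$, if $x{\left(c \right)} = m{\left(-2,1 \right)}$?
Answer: $1517$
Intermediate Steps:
$x{\left(c \right)} = 5$
$36 \cdot 42 + x{\left(5 \right)} = 36 \cdot 42 + 5 = 1512 + 5 = 1517$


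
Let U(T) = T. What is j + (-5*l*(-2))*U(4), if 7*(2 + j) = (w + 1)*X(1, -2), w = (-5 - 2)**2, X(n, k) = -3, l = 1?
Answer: 116/7 ≈ 16.571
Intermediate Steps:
w = 49 (w = (-7)**2 = 49)
j = -164/7 (j = -2 + ((49 + 1)*(-3))/7 = -2 + (50*(-3))/7 = -2 + (1/7)*(-150) = -2 - 150/7 = -164/7 ≈ -23.429)
j + (-5*l*(-2))*U(4) = -164/7 + (-5*1*(-2))*4 = -164/7 - 5*(-2)*4 = -164/7 + 10*4 = -164/7 + 40 = 116/7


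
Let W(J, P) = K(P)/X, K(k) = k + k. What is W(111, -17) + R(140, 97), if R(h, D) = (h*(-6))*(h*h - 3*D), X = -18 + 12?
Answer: -48658663/3 ≈ -1.6220e+7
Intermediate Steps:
K(k) = 2*k
X = -6
W(J, P) = -P/3 (W(J, P) = (2*P)/(-6) = (2*P)*(-⅙) = -P/3)
R(h, D) = -6*h*(h² - 3*D) (R(h, D) = (-6*h)*(h² - 3*D) = -6*h*(h² - 3*D))
W(111, -17) + R(140, 97) = -⅓*(-17) + 6*140*(-1*140² + 3*97) = 17/3 + 6*140*(-1*19600 + 291) = 17/3 + 6*140*(-19600 + 291) = 17/3 + 6*140*(-19309) = 17/3 - 16219560 = -48658663/3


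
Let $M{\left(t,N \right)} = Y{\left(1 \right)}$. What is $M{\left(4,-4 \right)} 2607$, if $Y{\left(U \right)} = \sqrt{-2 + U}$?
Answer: $2607 i \approx 2607.0 i$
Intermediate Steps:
$M{\left(t,N \right)} = i$ ($M{\left(t,N \right)} = \sqrt{-2 + 1} = \sqrt{-1} = i$)
$M{\left(4,-4 \right)} 2607 = i 2607 = 2607 i$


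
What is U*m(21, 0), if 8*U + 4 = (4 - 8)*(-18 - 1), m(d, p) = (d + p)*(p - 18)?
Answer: -3402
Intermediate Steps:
m(d, p) = (-18 + p)*(d + p) (m(d, p) = (d + p)*(-18 + p) = (-18 + p)*(d + p))
U = 9 (U = -1/2 + ((4 - 8)*(-18 - 1))/8 = -1/2 + (-4*(-19))/8 = -1/2 + (1/8)*76 = -1/2 + 19/2 = 9)
U*m(21, 0) = 9*(0**2 - 18*21 - 18*0 + 21*0) = 9*(0 - 378 + 0 + 0) = 9*(-378) = -3402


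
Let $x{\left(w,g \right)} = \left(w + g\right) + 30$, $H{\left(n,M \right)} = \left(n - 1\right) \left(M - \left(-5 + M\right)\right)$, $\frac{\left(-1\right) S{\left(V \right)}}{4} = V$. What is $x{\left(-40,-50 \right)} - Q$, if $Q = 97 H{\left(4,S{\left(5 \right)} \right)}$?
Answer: $-1515$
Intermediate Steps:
$S{\left(V \right)} = - 4 V$
$H{\left(n,M \right)} = -5 + 5 n$ ($H{\left(n,M \right)} = \left(-1 + n\right) 5 = -5 + 5 n$)
$x{\left(w,g \right)} = 30 + g + w$ ($x{\left(w,g \right)} = \left(g + w\right) + 30 = 30 + g + w$)
$Q = 1455$ ($Q = 97 \left(-5 + 5 \cdot 4\right) = 97 \left(-5 + 20\right) = 97 \cdot 15 = 1455$)
$x{\left(-40,-50 \right)} - Q = \left(30 - 50 - 40\right) - 1455 = -60 - 1455 = -1515$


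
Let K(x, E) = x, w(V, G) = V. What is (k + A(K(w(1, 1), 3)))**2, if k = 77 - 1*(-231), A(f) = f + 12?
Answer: 103041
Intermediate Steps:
A(f) = 12 + f
k = 308 (k = 77 + 231 = 308)
(k + A(K(w(1, 1), 3)))**2 = (308 + (12 + 1))**2 = (308 + 13)**2 = 321**2 = 103041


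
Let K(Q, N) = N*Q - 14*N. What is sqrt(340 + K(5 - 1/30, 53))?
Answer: I*sqrt(124890)/30 ≈ 11.78*I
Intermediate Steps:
K(Q, N) = -14*N + N*Q
sqrt(340 + K(5 - 1/30, 53)) = sqrt(340 + 53*(-14 + (5 - 1/30))) = sqrt(340 + 53*(-14 + 149/30)) = sqrt(340 + 53*(-271/30)) = sqrt(340 - 14363/30) = sqrt(-4163/30) = I*sqrt(124890)/30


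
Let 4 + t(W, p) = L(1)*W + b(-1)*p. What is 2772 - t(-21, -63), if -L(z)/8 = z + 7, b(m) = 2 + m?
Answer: 1495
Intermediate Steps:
L(z) = -56 - 8*z (L(z) = -8*(z + 7) = -8*(7 + z) = -56 - 8*z)
t(W, p) = -4 + p - 64*W (t(W, p) = -4 + ((-56 - 8*1)*W + (2 - 1)*p) = -4 + ((-56 - 8)*W + 1*p) = -4 + (-64*W + p) = -4 + (p - 64*W) = -4 + p - 64*W)
2772 - t(-21, -63) = 2772 - (-4 - 63 - 64*(-21)) = 2772 - (-4 - 63 + 1344) = 2772 - 1*1277 = 2772 - 1277 = 1495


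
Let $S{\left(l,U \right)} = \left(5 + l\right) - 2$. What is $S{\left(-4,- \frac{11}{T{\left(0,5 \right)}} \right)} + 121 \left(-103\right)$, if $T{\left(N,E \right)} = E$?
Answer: $-12464$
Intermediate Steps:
$S{\left(l,U \right)} = 3 + l$
$S{\left(-4,- \frac{11}{T{\left(0,5 \right)}} \right)} + 121 \left(-103\right) = \left(3 - 4\right) + 121 \left(-103\right) = -1 - 12463 = -12464$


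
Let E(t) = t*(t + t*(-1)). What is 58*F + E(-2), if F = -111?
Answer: -6438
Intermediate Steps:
E(t) = 0 (E(t) = t*(t - t) = t*0 = 0)
58*F + E(-2) = 58*(-111) + 0 = -6438 + 0 = -6438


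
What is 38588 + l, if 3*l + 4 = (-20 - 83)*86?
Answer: 35634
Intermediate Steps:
l = -2954 (l = -4/3 + ((-20 - 83)*86)/3 = -4/3 + (-103*86)/3 = -4/3 + (⅓)*(-8858) = -4/3 - 8858/3 = -2954)
38588 + l = 38588 - 2954 = 35634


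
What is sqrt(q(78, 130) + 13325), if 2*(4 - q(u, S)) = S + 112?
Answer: 2*sqrt(3302) ≈ 114.93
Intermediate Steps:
q(u, S) = -52 - S/2 (q(u, S) = 4 - (S + 112)/2 = 4 - (112 + S)/2 = 4 + (-56 - S/2) = -52 - S/2)
sqrt(q(78, 130) + 13325) = sqrt((-52 - 1/2*130) + 13325) = sqrt((-52 - 65) + 13325) = sqrt(-117 + 13325) = sqrt(13208) = 2*sqrt(3302)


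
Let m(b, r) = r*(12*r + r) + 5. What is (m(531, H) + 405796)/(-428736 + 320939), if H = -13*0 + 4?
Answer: -406009/107797 ≈ -3.7664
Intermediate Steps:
H = 4 (H = 0 + 4 = 4)
m(b, r) = 5 + 13*r² (m(b, r) = r*(13*r) + 5 = 13*r² + 5 = 5 + 13*r²)
(m(531, H) + 405796)/(-428736 + 320939) = ((5 + 13*4²) + 405796)/(-428736 + 320939) = ((5 + 13*16) + 405796)/(-107797) = ((5 + 208) + 405796)*(-1/107797) = (213 + 405796)*(-1/107797) = 406009*(-1/107797) = -406009/107797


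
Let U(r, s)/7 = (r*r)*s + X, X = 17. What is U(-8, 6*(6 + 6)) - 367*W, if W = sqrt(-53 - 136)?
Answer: 32375 - 1101*I*sqrt(21) ≈ 32375.0 - 5045.4*I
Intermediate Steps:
U(r, s) = 119 + 7*s*r**2 (U(r, s) = 7*((r*r)*s + 17) = 7*(r**2*s + 17) = 7*(s*r**2 + 17) = 7*(17 + s*r**2) = 119 + 7*s*r**2)
W = 3*I*sqrt(21) (W = sqrt(-189) = 3*I*sqrt(21) ≈ 13.748*I)
U(-8, 6*(6 + 6)) - 367*W = (119 + 7*(6*(6 + 6))*(-8)**2) - 1101*I*sqrt(21) = (119 + 7*(6*12)*64) - 1101*I*sqrt(21) = (119 + 7*72*64) - 1101*I*sqrt(21) = (119 + 32256) - 1101*I*sqrt(21) = 32375 - 1101*I*sqrt(21)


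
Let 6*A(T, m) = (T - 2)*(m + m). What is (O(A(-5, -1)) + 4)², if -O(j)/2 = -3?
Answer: 100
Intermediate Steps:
A(T, m) = m*(-2 + T)/3 (A(T, m) = ((T - 2)*(m + m))/6 = ((-2 + T)*(2*m))/6 = (2*m*(-2 + T))/6 = m*(-2 + T)/3)
O(j) = 6 (O(j) = -2*(-3) = 6)
(O(A(-5, -1)) + 4)² = (6 + 4)² = 10² = 100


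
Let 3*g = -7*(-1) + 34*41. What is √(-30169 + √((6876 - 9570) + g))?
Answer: √(-30169 + I*√2227) ≈ 0.136 + 173.69*I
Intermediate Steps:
g = 467 (g = (-7*(-1) + 34*41)/3 = (7 + 1394)/3 = (⅓)*1401 = 467)
√(-30169 + √((6876 - 9570) + g)) = √(-30169 + √((6876 - 9570) + 467)) = √(-30169 + √(-2694 + 467)) = √(-30169 + √(-2227)) = √(-30169 + I*√2227)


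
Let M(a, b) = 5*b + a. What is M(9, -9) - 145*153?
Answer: -22221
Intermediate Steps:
M(a, b) = a + 5*b
M(9, -9) - 145*153 = (9 + 5*(-9)) - 145*153 = (9 - 45) - 22185 = -36 - 22185 = -22221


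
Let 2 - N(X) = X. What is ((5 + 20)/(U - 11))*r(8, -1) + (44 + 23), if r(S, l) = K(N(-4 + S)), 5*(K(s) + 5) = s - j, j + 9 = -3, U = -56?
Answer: 4564/67 ≈ 68.119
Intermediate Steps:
j = -12 (j = -9 - 3 = -12)
N(X) = 2 - X
K(s) = -13/5 + s/5 (K(s) = -5 + (s - 1*(-12))/5 = -5 + (s + 12)/5 = -5 + (12 + s)/5 = -5 + (12/5 + s/5) = -13/5 + s/5)
r(S, l) = -7/5 - S/5 (r(S, l) = -13/5 + (2 - (-4 + S))/5 = -13/5 + (2 + (4 - S))/5 = -13/5 + (6 - S)/5 = -13/5 + (6/5 - S/5) = -7/5 - S/5)
((5 + 20)/(U - 11))*r(8, -1) + (44 + 23) = ((5 + 20)/(-56 - 11))*(-7/5 - ⅕*8) + (44 + 23) = (25/(-67))*(-7/5 - 8/5) + 67 = (25*(-1/67))*(-3) + 67 = -25/67*(-3) + 67 = 75/67 + 67 = 4564/67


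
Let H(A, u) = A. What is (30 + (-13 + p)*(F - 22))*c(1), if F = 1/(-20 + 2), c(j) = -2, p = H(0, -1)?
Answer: -5701/9 ≈ -633.44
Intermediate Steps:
p = 0
F = -1/18 (F = 1/(-18) = -1/18 ≈ -0.055556)
(30 + (-13 + p)*(F - 22))*c(1) = (30 + (-13 + 0)*(-1/18 - 22))*(-2) = (30 - 13*(-397/18))*(-2) = (30 + 5161/18)*(-2) = (5701/18)*(-2) = -5701/9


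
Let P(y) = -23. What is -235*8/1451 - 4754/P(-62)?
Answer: 6854814/33373 ≈ 205.40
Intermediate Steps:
-235*8/1451 - 4754/P(-62) = -235*8/1451 - 4754/(-23) = -1880*1/1451 - 4754*(-1/23) = -1880/1451 + 4754/23 = 6854814/33373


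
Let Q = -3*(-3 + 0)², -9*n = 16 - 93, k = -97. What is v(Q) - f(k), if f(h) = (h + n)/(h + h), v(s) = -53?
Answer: -46667/873 ≈ -53.456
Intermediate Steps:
n = 77/9 (n = -(16 - 93)/9 = -⅑*(-77) = 77/9 ≈ 8.5556)
Q = -27 (Q = -3*(-3)² = -3*9 = -27)
f(h) = (77/9 + h)/(2*h) (f(h) = (h + 77/9)/(h + h) = (77/9 + h)/((2*h)) = (77/9 + h)*(1/(2*h)) = (77/9 + h)/(2*h))
v(Q) - f(k) = -53 - (77 + 9*(-97))/(18*(-97)) = -53 - (-1)*(77 - 873)/(18*97) = -53 - (-1)*(-796)/(18*97) = -53 - 1*398/873 = -53 - 398/873 = -46667/873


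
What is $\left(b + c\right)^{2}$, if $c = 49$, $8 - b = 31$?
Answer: $676$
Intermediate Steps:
$b = -23$ ($b = 8 - 31 = -23$)
$\left(b + c\right)^{2} = \left(-23 + 49\right)^{2} = 26^{2} = 676$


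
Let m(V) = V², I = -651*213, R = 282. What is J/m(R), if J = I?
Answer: -15407/8836 ≈ -1.7437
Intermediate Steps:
I = -138663
J = -138663
J/m(R) = -138663/(282²) = -138663/79524 = -138663*1/79524 = -15407/8836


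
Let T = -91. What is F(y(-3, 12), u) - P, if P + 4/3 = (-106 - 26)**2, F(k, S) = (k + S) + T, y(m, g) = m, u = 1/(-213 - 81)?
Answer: -5149901/294 ≈ -17517.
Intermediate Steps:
u = -1/294 (u = 1/(-294) = -1/294 ≈ -0.0034014)
F(k, S) = -91 + S + k (F(k, S) = (k + S) - 91 = (S + k) - 91 = -91 + S + k)
P = 52268/3 (P = -4/3 + (-106 - 26)**2 = -4/3 + (-132)**2 = -4/3 + 17424 = 52268/3 ≈ 17423.)
F(y(-3, 12), u) - P = (-91 - 1/294 - 3) - 1*52268/3 = -27637/294 - 52268/3 = -5149901/294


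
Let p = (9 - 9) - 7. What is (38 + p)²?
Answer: 961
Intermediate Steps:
p = -7 (p = 0 - 7 = -7)
(38 + p)² = (38 - 7)² = 31² = 961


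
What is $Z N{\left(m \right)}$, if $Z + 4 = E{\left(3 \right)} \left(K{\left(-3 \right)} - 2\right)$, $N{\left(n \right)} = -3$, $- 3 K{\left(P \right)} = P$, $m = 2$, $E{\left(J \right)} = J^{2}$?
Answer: $39$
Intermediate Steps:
$K{\left(P \right)} = - \frac{P}{3}$
$Z = -13$ ($Z = -4 + 3^{2} \left(\left(- \frac{1}{3}\right) \left(-3\right) - 2\right) = -4 + 9 \left(1 - 2\right) = -4 + 9 \left(-1\right) = -4 - 9 = -13$)
$Z N{\left(m \right)} = \left(-13\right) \left(-3\right) = 39$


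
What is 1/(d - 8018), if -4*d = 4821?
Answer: -4/36893 ≈ -0.00010842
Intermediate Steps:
d = -4821/4 (d = -1/4*4821 = -4821/4 ≈ -1205.3)
1/(d - 8018) = 1/(-4821/4 - 8018) = 1/(-36893/4) = -4/36893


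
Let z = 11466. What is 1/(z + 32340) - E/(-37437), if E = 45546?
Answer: 665075171/546655074 ≈ 1.2166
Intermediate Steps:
1/(z + 32340) - E/(-37437) = 1/(11466 + 32340) - 45546/(-37437) = 1/43806 - 45546*(-1)/37437 = 1/43806 - 1*(-15182/12479) = 1/43806 + 15182/12479 = 665075171/546655074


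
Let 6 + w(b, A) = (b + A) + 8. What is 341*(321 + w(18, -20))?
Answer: 109461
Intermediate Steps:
w(b, A) = 2 + A + b (w(b, A) = -6 + ((b + A) + 8) = -6 + ((A + b) + 8) = -6 + (8 + A + b) = 2 + A + b)
341*(321 + w(18, -20)) = 341*(321 + (2 - 20 + 18)) = 341*(321 + 0) = 341*321 = 109461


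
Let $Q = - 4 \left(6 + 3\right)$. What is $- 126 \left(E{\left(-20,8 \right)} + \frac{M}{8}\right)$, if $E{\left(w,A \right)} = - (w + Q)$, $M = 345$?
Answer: $- \frac{49959}{4} \approx -12490.0$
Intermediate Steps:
$Q = -36$ ($Q = \left(-4\right) 9 = -36$)
$E{\left(w,A \right)} = 36 - w$ ($E{\left(w,A \right)} = - (w - 36) = - (-36 + w) = 36 - w$)
$- 126 \left(E{\left(-20,8 \right)} + \frac{M}{8}\right) = - 126 \left(\left(36 - -20\right) + \frac{345}{8}\right) = - 126 \left(\left(36 + 20\right) + 345 \cdot \frac{1}{8}\right) = - 126 \left(56 + \frac{345}{8}\right) = \left(-126\right) \frac{793}{8} = - \frac{49959}{4}$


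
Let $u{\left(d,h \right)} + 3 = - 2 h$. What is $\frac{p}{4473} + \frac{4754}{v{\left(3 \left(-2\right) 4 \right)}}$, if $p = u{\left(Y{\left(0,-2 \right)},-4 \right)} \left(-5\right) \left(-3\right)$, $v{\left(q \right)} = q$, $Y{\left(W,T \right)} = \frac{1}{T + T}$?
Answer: $- \frac{1181269}{5964} \approx -198.07$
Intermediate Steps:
$Y{\left(W,T \right)} = \frac{1}{2 T}$
$u{\left(d,h \right)} = -3 - 2 h$
$p = 75$ ($p = \left(-3 - -8\right) \left(-5\right) \left(-3\right) = \left(-3 + 8\right) \left(-5\right) \left(-3\right) = 5 \left(-5\right) \left(-3\right) = \left(-25\right) \left(-3\right) = 75$)
$\frac{p}{4473} + \frac{4754}{v{\left(3 \left(-2\right) 4 \right)}} = \frac{75}{4473} + \frac{4754}{3 \left(-2\right) 4} = 75 \cdot \frac{1}{4473} + \frac{4754}{\left(-6\right) 4} = \frac{25}{1491} + \frac{4754}{-24} = \frac{25}{1491} + 4754 \left(- \frac{1}{24}\right) = \frac{25}{1491} - \frac{2377}{12} = - \frac{1181269}{5964}$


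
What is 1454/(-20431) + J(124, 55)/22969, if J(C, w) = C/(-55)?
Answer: -1839364374/25810380145 ≈ -0.071265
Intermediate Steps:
J(C, w) = -C/55 (J(C, w) = C*(-1/55) = -C/55)
1454/(-20431) + J(124, 55)/22969 = 1454/(-20431) - 1/55*124/22969 = 1454*(-1/20431) - 124/55*1/22969 = -1454/20431 - 124/1263295 = -1839364374/25810380145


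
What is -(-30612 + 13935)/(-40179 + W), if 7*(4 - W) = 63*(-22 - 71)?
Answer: -981/2314 ≈ -0.42394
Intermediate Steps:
W = 841 (W = 4 - 9*(-22 - 71) = 4 - 9*(-93) = 4 - ⅐*(-5859) = 4 + 837 = 841)
-(-30612 + 13935)/(-40179 + W) = -(-30612 + 13935)/(-40179 + 841) = -(-16677)/(-39338) = -(-16677)*(-1)/39338 = -1*981/2314 = -981/2314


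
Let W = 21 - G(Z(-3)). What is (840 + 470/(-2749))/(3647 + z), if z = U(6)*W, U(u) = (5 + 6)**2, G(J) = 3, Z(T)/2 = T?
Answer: 461738/3202585 ≈ 0.14418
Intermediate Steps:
Z(T) = 2*T
U(u) = 121 (U(u) = 11**2 = 121)
W = 18 (W = 21 - 1*3 = 21 - 3 = 18)
z = 2178 (z = 121*18 = 2178)
(840 + 470/(-2749))/(3647 + z) = (840 + 470/(-2749))/(3647 + 2178) = (840 + 470*(-1/2749))/5825 = (840 - 470/2749)*(1/5825) = (2308690/2749)*(1/5825) = 461738/3202585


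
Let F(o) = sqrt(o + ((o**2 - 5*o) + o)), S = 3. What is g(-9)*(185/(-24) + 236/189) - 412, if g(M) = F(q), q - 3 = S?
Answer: -412 - 9767*sqrt(2)/504 ≈ -439.41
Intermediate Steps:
q = 6 (q = 3 + 3 = 6)
F(o) = sqrt(o**2 - 3*o) (F(o) = sqrt(o + (o**2 - 4*o)) = sqrt(o**2 - 3*o))
g(M) = 3*sqrt(2) (g(M) = sqrt(6*(-3 + 6)) = sqrt(6*3) = sqrt(18) = 3*sqrt(2))
g(-9)*(185/(-24) + 236/189) - 412 = (3*sqrt(2))*(185/(-24) + 236/189) - 412 = (3*sqrt(2))*(185*(-1/24) + 236*(1/189)) - 412 = (3*sqrt(2))*(-185/24 + 236/189) - 412 = (3*sqrt(2))*(-9767/1512) - 412 = -9767*sqrt(2)/504 - 412 = -412 - 9767*sqrt(2)/504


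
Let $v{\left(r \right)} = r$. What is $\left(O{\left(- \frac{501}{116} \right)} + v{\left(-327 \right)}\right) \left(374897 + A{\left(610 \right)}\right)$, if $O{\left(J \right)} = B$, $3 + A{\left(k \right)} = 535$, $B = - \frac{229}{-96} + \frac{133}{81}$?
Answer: $- \frac{104762836735}{864} \approx -1.2125 \cdot 10^{8}$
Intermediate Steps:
$B = \frac{10439}{2592}$ ($B = \left(-229\right) \left(- \frac{1}{96}\right) + 133 \cdot \frac{1}{81} = \frac{229}{96} + \frac{133}{81} = \frac{10439}{2592} \approx 4.0274$)
$A{\left(k \right)} = 532$ ($A{\left(k \right)} = -3 + 535 = 532$)
$O{\left(J \right)} = \frac{10439}{2592}$
$\left(O{\left(- \frac{501}{116} \right)} + v{\left(-327 \right)}\right) \left(374897 + A{\left(610 \right)}\right) = \left(\frac{10439}{2592} - 327\right) \left(374897 + 532\right) = \left(- \frac{837145}{2592}\right) 375429 = - \frac{104762836735}{864}$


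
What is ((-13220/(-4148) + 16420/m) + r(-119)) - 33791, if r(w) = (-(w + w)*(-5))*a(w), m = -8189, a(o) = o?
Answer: 915608230372/8491993 ≈ 1.0782e+5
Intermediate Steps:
r(w) = 10*w² (r(w) = (-(w + w)*(-5))*w = (-2*w*(-5))*w = (10*w)*w = 10*w²)
((-13220/(-4148) + 16420/m) + r(-119)) - 33791 = ((-13220/(-4148) + 16420/(-8189)) + 10*(-119)²) - 33791 = ((-13220*(-1/4148) + 16420*(-1/8189)) + 10*14161) - 33791 = ((3305/1037 - 16420/8189) + 141610) - 33791 = (10037105/8491993 + 141610) - 33791 = 1202561165835/8491993 - 33791 = 915608230372/8491993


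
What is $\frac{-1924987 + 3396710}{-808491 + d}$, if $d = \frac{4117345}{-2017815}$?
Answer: $- \frac{593932949049}{326277876902} \approx -1.8203$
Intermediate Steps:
$d = - \frac{823469}{403563}$ ($d = 4117345 \left(- \frac{1}{2017815}\right) = - \frac{823469}{403563} \approx -2.0405$)
$\frac{-1924987 + 3396710}{-808491 + d} = \frac{-1924987 + 3396710}{-808491 - \frac{823469}{403563}} = \frac{1471723}{- \frac{326277876902}{403563}} = 1471723 \left(- \frac{403563}{326277876902}\right) = - \frac{593932949049}{326277876902}$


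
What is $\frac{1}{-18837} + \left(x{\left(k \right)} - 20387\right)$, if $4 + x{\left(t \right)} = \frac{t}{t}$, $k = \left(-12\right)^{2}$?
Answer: $- \frac{384086431}{18837} \approx -20390.0$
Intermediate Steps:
$k = 144$
$x{\left(t \right)} = -3$ ($x{\left(t \right)} = -4 + \frac{t}{t} = -4 + 1 = -3$)
$\frac{1}{-18837} + \left(x{\left(k \right)} - 20387\right) = \frac{1}{-18837} - 20390 = - \frac{1}{18837} - 20390 = - \frac{384086431}{18837}$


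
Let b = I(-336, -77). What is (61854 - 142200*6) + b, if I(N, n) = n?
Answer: -791423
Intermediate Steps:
b = -77
(61854 - 142200*6) + b = (61854 - 142200*6) - 77 = (61854 - 853200) - 77 = -791346 - 77 = -791423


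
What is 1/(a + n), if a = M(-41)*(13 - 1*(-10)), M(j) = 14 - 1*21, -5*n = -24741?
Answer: 5/23936 ≈ 0.00020889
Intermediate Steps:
n = 24741/5 (n = -⅕*(-24741) = 24741/5 ≈ 4948.2)
M(j) = -7 (M(j) = 14 - 21 = -7)
a = -161 (a = -7*(13 - 1*(-10)) = -7*(13 + 10) = -7*23 = -161)
1/(a + n) = 1/(-161 + 24741/5) = 1/(23936/5) = 5/23936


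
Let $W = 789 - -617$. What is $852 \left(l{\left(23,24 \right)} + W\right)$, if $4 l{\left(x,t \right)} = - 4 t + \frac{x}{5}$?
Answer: $\frac{5892219}{5} \approx 1.1784 \cdot 10^{6}$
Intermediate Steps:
$l{\left(x,t \right)} = - t + \frac{x}{20}$ ($l{\left(x,t \right)} = \frac{- 4 t + \frac{x}{5}}{4} = - t + \frac{x}{20}$)
$W = 1406$ ($W = 789 + 617 = 1406$)
$852 \left(l{\left(23,24 \right)} + W\right) = 852 \left(\left(\left(-1\right) 24 + \frac{1}{20} \cdot 23\right) + 1406\right) = 852 \left(\left(-24 + \frac{23}{20}\right) + 1406\right) = 852 \left(- \frac{457}{20} + 1406\right) = 852 \cdot \frac{27663}{20} = \frac{5892219}{5}$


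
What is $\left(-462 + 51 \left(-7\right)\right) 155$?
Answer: $-126945$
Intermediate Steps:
$\left(-462 + 51 \left(-7\right)\right) 155 = \left(-462 - 357\right) 155 = \left(-819\right) 155 = -126945$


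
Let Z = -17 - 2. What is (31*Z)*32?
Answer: -18848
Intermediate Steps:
Z = -19
(31*Z)*32 = (31*(-19))*32 = -589*32 = -18848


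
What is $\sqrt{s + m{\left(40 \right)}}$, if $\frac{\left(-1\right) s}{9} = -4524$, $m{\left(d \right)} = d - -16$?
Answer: $2 \sqrt{10193} \approx 201.92$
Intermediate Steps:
$m{\left(d \right)} = 16 + d$ ($m{\left(d \right)} = d + 16 = 16 + d$)
$s = 40716$ ($s = \left(-9\right) \left(-4524\right) = 40716$)
$\sqrt{s + m{\left(40 \right)}} = \sqrt{40716 + \left(16 + 40\right)} = \sqrt{40716 + 56} = \sqrt{40772} = 2 \sqrt{10193}$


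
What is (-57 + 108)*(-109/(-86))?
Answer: 5559/86 ≈ 64.640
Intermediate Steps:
(-57 + 108)*(-109/(-86)) = 51*(-109*(-1/86)) = 51*(109/86) = 5559/86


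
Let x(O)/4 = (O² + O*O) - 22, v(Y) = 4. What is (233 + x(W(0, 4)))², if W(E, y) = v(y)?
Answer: 74529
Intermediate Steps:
W(E, y) = 4
x(O) = -88 + 8*O² (x(O) = 4*((O² + O*O) - 22) = 4*((O² + O²) - 22) = 4*(2*O² - 22) = 4*(-22 + 2*O²) = -88 + 8*O²)
(233 + x(W(0, 4)))² = (233 + (-88 + 8*4²))² = (233 + (-88 + 8*16))² = (233 + (-88 + 128))² = (233 + 40)² = 273² = 74529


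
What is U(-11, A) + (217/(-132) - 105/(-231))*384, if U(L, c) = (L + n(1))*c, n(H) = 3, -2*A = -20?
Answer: -5904/11 ≈ -536.73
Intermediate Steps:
A = 10 (A = -½*(-20) = 10)
U(L, c) = c*(3 + L) (U(L, c) = (L + 3)*c = (3 + L)*c = c*(3 + L))
U(-11, A) + (217/(-132) - 105/(-231))*384 = 10*(3 - 11) + (217/(-132) - 105/(-231))*384 = 10*(-8) + (217*(-1/132) - 105*(-1/231))*384 = -80 + (-217/132 + 5/11)*384 = -80 - 157/132*384 = -80 - 5024/11 = -5904/11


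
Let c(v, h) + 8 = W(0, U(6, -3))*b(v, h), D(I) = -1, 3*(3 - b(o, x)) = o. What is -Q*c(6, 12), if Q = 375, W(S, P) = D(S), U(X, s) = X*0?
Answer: 3375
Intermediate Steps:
b(o, x) = 3 - o/3
U(X, s) = 0
W(S, P) = -1
c(v, h) = -11 + v/3 (c(v, h) = -8 - (3 - v/3) = -8 + (-3 + v/3) = -11 + v/3)
-Q*c(6, 12) = -375*(-11 + (1/3)*6) = -375*(-11 + 2) = -375*(-9) = -1*(-3375) = 3375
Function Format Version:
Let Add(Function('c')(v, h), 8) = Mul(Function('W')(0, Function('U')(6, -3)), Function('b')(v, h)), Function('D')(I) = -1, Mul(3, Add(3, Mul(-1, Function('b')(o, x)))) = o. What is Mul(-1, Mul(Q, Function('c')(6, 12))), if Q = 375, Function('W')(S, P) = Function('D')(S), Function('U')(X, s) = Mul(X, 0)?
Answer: 3375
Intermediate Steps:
Function('b')(o, x) = Add(3, Mul(Rational(-1, 3), o))
Function('U')(X, s) = 0
Function('W')(S, P) = -1
Function('c')(v, h) = Add(-11, Mul(Rational(1, 3), v)) (Function('c')(v, h) = Add(-8, Mul(-1, Add(3, Mul(Rational(-1, 3), v)))) = Add(-8, Add(-3, Mul(Rational(1, 3), v))) = Add(-11, Mul(Rational(1, 3), v)))
Mul(-1, Mul(Q, Function('c')(6, 12))) = Mul(-1, Mul(375, Add(-11, Mul(Rational(1, 3), 6)))) = Mul(-1, Mul(375, Add(-11, 2))) = Mul(-1, Mul(375, -9)) = Mul(-1, -3375) = 3375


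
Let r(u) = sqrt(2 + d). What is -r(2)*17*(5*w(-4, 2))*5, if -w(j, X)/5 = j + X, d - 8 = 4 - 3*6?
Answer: -8500*I ≈ -8500.0*I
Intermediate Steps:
d = -6 (d = 8 + (4 - 3*6) = 8 + (4 - 18) = 8 - 14 = -6)
w(j, X) = -5*X - 5*j (w(j, X) = -5*(j + X) = -5*(X + j) = -5*X - 5*j)
r(u) = 2*I (r(u) = sqrt(2 - 6) = sqrt(-4) = 2*I)
-r(2)*17*(5*w(-4, 2))*5 = -(2*I)*17*(5*(-5*2 - 5*(-4)))*5 = -34*I*(5*(-10 + 20))*5 = -34*I*(5*10)*5 = -34*I*50*5 = -34*I*250 = -8500*I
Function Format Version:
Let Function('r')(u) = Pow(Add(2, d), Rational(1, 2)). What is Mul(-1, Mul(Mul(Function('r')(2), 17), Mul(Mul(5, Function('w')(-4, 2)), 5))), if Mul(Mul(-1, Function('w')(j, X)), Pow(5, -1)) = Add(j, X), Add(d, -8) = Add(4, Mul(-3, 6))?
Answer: Mul(-8500, I) ≈ Mul(-8500.0, I)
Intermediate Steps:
d = -6 (d = Add(8, Add(4, Mul(-3, 6))) = Add(8, Add(4, -18)) = Add(8, -14) = -6)
Function('w')(j, X) = Add(Mul(-5, X), Mul(-5, j)) (Function('w')(j, X) = Mul(-5, Add(j, X)) = Mul(-5, Add(X, j)) = Add(Mul(-5, X), Mul(-5, j)))
Function('r')(u) = Mul(2, I) (Function('r')(u) = Pow(Add(2, -6), Rational(1, 2)) = Pow(-4, Rational(1, 2)) = Mul(2, I))
Mul(-1, Mul(Mul(Function('r')(2), 17), Mul(Mul(5, Function('w')(-4, 2)), 5))) = Mul(-1, Mul(Mul(Mul(2, I), 17), Mul(Mul(5, Add(Mul(-5, 2), Mul(-5, -4))), 5))) = Mul(-1, Mul(Mul(34, I), Mul(Mul(5, Add(-10, 20)), 5))) = Mul(-1, Mul(Mul(34, I), Mul(Mul(5, 10), 5))) = Mul(-1, Mul(Mul(34, I), Mul(50, 5))) = Mul(-1, Mul(Mul(34, I), 250)) = Mul(-1, Mul(8500, I)) = Mul(-8500, I)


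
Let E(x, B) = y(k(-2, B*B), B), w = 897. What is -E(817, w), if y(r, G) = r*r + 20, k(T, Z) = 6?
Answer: -56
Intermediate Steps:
y(r, G) = 20 + r² (y(r, G) = r² + 20 = 20 + r²)
E(x, B) = 56 (E(x, B) = 20 + 6² = 20 + 36 = 56)
-E(817, w) = -1*56 = -56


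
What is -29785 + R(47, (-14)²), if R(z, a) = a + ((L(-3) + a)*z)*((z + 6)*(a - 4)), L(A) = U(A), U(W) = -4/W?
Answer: 94349419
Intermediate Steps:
L(A) = -4/A
R(z, a) = a + z*(-4 + a)*(6 + z)*(4/3 + a) (R(z, a) = a + ((-4/(-3) + a)*z)*((z + 6)*(a - 4)) = a + ((-4*(-⅓) + a)*z)*((6 + z)*(-4 + a)) = a + ((4/3 + a)*z)*((-4 + a)*(6 + z)) = a + (z*(4/3 + a))*((-4 + a)*(6 + z)) = a + z*(-4 + a)*(6 + z)*(4/3 + a))
-29785 + R(47, (-14)²) = -29785 + ((-14)² - 32*47 - 16/3*47² + ((-14)²)²*47² - 16*(-14)²*47 + 6*47*((-14)²)² - 8/3*(-14)²*47²) = -29785 + (196 - 1504 - 16/3*2209 + 196²*2209 - 16*196*47 + 6*47*196² - 8/3*196*2209) = -29785 + (196 - 1504 - 35344/3 + 38416*2209 - 147392 + 6*47*38416 - 3463712/3) = -29785 + (196 - 1504 - 35344/3 + 84860944 - 147392 + 10833312 - 3463712/3) = -29785 + 94379204 = 94349419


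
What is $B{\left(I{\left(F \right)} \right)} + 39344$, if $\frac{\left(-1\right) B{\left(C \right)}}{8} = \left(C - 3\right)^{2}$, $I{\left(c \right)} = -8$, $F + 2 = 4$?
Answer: $38376$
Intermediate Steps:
$F = 2$ ($F = -2 + 4 = 2$)
$B{\left(C \right)} = - 8 \left(-3 + C\right)^{2}$ ($B{\left(C \right)} = - 8 \left(C - 3\right)^{2} = - 8 \left(-3 + C\right)^{2}$)
$B{\left(I{\left(F \right)} \right)} + 39344 = - 8 \left(-3 - 8\right)^{2} + 39344 = - 8 \left(-11\right)^{2} + 39344 = \left(-8\right) 121 + 39344 = -968 + 39344 = 38376$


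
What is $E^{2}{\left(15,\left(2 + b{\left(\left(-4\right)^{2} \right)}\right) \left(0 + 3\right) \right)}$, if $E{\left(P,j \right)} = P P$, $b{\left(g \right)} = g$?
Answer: $50625$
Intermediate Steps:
$E{\left(P,j \right)} = P^{2}$
$E^{2}{\left(15,\left(2 + b{\left(\left(-4\right)^{2} \right)}\right) \left(0 + 3\right) \right)} = \left(15^{2}\right)^{2} = 225^{2} = 50625$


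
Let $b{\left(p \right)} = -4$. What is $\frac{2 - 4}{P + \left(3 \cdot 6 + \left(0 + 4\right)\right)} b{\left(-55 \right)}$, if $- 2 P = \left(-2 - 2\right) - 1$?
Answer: $\frac{16}{49} \approx 0.32653$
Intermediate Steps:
$P = \frac{5}{2}$ ($P = - \frac{\left(-2 - 2\right) - 1}{2} = - \frac{-4 - 1}{2} = \left(- \frac{1}{2}\right) \left(-5\right) = \frac{5}{2} \approx 2.5$)
$\frac{2 - 4}{P + \left(3 \cdot 6 + \left(0 + 4\right)\right)} b{\left(-55 \right)} = \frac{2 - 4}{\frac{5}{2} + \left(3 \cdot 6 + \left(0 + 4\right)\right)} \left(-4\right) = - \frac{2}{\frac{5}{2} + \left(18 + 4\right)} \left(-4\right) = - \frac{2}{\frac{5}{2} + 22} \left(-4\right) = - \frac{2}{\frac{49}{2}} \left(-4\right) = \left(-2\right) \frac{2}{49} \left(-4\right) = \left(- \frac{4}{49}\right) \left(-4\right) = \frac{16}{49}$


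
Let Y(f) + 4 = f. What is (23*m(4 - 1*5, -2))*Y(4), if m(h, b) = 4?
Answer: 0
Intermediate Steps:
Y(f) = -4 + f
(23*m(4 - 1*5, -2))*Y(4) = (23*4)*(-4 + 4) = 92*0 = 0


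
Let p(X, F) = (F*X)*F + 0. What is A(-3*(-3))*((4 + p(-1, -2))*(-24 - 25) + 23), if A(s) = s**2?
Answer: 1863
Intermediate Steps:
p(X, F) = X*F**2 (p(X, F) = X*F**2 + 0 = X*F**2)
A(-3*(-3))*((4 + p(-1, -2))*(-24 - 25) + 23) = (-3*(-3))**2*((4 - 1*(-2)**2)*(-24 - 25) + 23) = 9**2*((4 - 1*4)*(-49) + 23) = 81*((4 - 4)*(-49) + 23) = 81*(0*(-49) + 23) = 81*(0 + 23) = 81*23 = 1863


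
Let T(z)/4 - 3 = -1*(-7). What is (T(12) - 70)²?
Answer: 900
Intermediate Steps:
T(z) = 40 (T(z) = 12 + 4*(-1*(-7)) = 12 + 4*7 = 12 + 28 = 40)
(T(12) - 70)² = (40 - 70)² = (-30)² = 900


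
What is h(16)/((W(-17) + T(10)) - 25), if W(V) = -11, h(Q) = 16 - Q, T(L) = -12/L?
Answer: 0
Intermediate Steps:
h(16)/((W(-17) + T(10)) - 25) = (16 - 1*16)/((-11 - 12/10) - 25) = (16 - 16)/((-11 - 12*1/10) - 25) = 0/((-11 - 6/5) - 25) = 0/(-61/5 - 25) = 0/(-186/5) = 0*(-5/186) = 0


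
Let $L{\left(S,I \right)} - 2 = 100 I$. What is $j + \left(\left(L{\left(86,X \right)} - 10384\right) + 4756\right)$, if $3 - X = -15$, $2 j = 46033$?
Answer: $\frac{38381}{2} \approx 19191.0$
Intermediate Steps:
$j = \frac{46033}{2}$ ($j = \frac{1}{2} \cdot 46033 = \frac{46033}{2} \approx 23017.0$)
$X = 18$ ($X = 3 - -15 = 3 + 15 = 18$)
$L{\left(S,I \right)} = 2 + 100 I$
$j + \left(\left(L{\left(86,X \right)} - 10384\right) + 4756\right) = \frac{46033}{2} + \left(\left(\left(2 + 100 \cdot 18\right) - 10384\right) + 4756\right) = \frac{46033}{2} + \left(\left(\left(2 + 1800\right) - 10384\right) + 4756\right) = \frac{46033}{2} + \left(\left(1802 - 10384\right) + 4756\right) = \frac{46033}{2} + \left(-8582 + 4756\right) = \frac{46033}{2} - 3826 = \frac{38381}{2}$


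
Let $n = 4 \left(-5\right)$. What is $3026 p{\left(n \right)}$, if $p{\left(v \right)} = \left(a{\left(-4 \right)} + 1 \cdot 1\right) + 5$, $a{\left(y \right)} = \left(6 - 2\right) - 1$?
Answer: $27234$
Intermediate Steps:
$a{\left(y \right)} = 3$ ($a{\left(y \right)} = 4 - 1 = 3$)
$n = -20$
$p{\left(v \right)} = 9$ ($p{\left(v \right)} = \left(3 + 1 \cdot 1\right) + 5 = \left(3 + 1\right) + 5 = 4 + 5 = 9$)
$3026 p{\left(n \right)} = 3026 \cdot 9 = 27234$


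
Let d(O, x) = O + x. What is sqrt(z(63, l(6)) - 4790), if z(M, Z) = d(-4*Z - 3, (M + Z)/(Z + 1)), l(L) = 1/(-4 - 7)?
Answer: I*sqrt(14288395)/55 ≈ 68.727*I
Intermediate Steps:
l(L) = -1/11 (l(L) = 1/(-11) = -1/11)
z(M, Z) = -3 - 4*Z + (M + Z)/(1 + Z) (z(M, Z) = (-4*Z - 3) + (M + Z)/(Z + 1) = (-3 - 4*Z) + (M + Z)/(1 + Z) = -3 - 4*Z + (M + Z)/(1 + Z))
sqrt(z(63, l(6)) - 4790) = sqrt((-3 + 63 - 6*(-1/11) - 4*(-1/11)**2)/(1 - 1/11) - 4790) = sqrt((-3 + 63 + 6/11 - 4*1/121)/(10/11) - 4790) = sqrt(11*(-3 + 63 + 6/11 - 4/121)/10 - 4790) = sqrt((11/10)*(7322/121) - 4790) = sqrt(3661/55 - 4790) = sqrt(-259789/55) = I*sqrt(14288395)/55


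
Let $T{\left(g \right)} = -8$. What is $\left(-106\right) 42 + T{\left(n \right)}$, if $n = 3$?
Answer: $-4460$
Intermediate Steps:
$\left(-106\right) 42 + T{\left(n \right)} = \left(-106\right) 42 - 8 = -4452 - 8 = -4460$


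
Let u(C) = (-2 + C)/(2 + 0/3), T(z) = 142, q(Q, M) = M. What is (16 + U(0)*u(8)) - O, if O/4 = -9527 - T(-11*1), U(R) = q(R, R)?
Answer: 38692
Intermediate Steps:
U(R) = R
O = -38676 (O = 4*(-9527 - 1*142) = 4*(-9527 - 142) = 4*(-9669) = -38676)
u(C) = -1 + C/2 (u(C) = (-2 + C)/(2 + 0*(⅓)) = (-2 + C)/(2 + 0) = (-2 + C)/2 = (-2 + C)*(½) = -1 + C/2)
(16 + U(0)*u(8)) - O = (16 + 0*(-1 + (½)*8)) - 1*(-38676) = (16 + 0*(-1 + 4)) + 38676 = (16 + 0*3) + 38676 = (16 + 0) + 38676 = 16 + 38676 = 38692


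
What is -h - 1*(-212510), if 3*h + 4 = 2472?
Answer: 635062/3 ≈ 2.1169e+5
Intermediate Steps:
h = 2468/3 (h = -4/3 + (⅓)*2472 = -4/3 + 824 = 2468/3 ≈ 822.67)
-h - 1*(-212510) = -1*2468/3 - 1*(-212510) = -2468/3 + 212510 = 635062/3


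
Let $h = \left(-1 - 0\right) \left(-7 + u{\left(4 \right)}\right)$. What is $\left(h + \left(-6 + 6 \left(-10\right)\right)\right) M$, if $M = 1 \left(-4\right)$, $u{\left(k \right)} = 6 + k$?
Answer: $276$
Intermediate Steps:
$M = -4$
$h = -3$ ($h = \left(-1 - 0\right) \left(-7 + \left(6 + 4\right)\right) = \left(-1 + 0\right) \left(-7 + 10\right) = \left(-1\right) 3 = -3$)
$\left(h + \left(-6 + 6 \left(-10\right)\right)\right) M = \left(-3 + \left(-6 + 6 \left(-10\right)\right)\right) \left(-4\right) = \left(-3 - 66\right) \left(-4\right) = \left(-69\right) \left(-4\right) = 276$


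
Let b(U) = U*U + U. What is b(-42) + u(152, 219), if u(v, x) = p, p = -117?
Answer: 1605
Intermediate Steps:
u(v, x) = -117
b(U) = U + U**2 (b(U) = U**2 + U = U + U**2)
b(-42) + u(152, 219) = -42*(1 - 42) - 117 = -42*(-41) - 117 = 1722 - 117 = 1605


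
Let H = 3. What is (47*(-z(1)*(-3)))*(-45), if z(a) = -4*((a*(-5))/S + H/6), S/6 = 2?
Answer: 2115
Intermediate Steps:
S = 12 (S = 6*2 = 12)
z(a) = -2 + 5*a/3 (z(a) = -4*((a*(-5))/12 + 3/6) = -4*(-5*a*(1/12) + 3*(⅙)) = -4*(-5*a/12 + ½) = -4*(½ - 5*a/12) = -2 + 5*a/3)
(47*(-z(1)*(-3)))*(-45) = (47*(-(-2 + (5/3)*1)*(-3)))*(-45) = (47*(-(-2 + 5/3)*(-3)))*(-45) = (47*(-1*(-⅓)*(-3)))*(-45) = (47*((⅓)*(-3)))*(-45) = (47*(-1))*(-45) = -47*(-45) = 2115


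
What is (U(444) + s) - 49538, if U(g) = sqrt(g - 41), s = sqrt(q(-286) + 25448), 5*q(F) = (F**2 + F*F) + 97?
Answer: -49538 + sqrt(403) + sqrt(1454645)/5 ≈ -49277.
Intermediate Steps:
q(F) = 97/5 + 2*F**2/5 (q(F) = ((F**2 + F*F) + 97)/5 = ((F**2 + F**2) + 97)/5 = (2*F**2 + 97)/5 = (97 + 2*F**2)/5 = 97/5 + 2*F**2/5)
s = sqrt(1454645)/5 (s = sqrt((97/5 + (2/5)*(-286)**2) + 25448) = sqrt((97/5 + (2/5)*81796) + 25448) = sqrt((97/5 + 163592/5) + 25448) = sqrt(163689/5 + 25448) = sqrt(290929/5) = sqrt(1454645)/5 ≈ 241.22)
U(g) = sqrt(-41 + g)
(U(444) + s) - 49538 = (sqrt(-41 + 444) + sqrt(1454645)/5) - 49538 = (sqrt(403) + sqrt(1454645)/5) - 49538 = -49538 + sqrt(403) + sqrt(1454645)/5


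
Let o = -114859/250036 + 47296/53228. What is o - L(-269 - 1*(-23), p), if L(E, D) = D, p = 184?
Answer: -610782148617/3327229052 ≈ -183.57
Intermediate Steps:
o = 1427996951/3327229052 (o = -114859*1/250036 + 47296*(1/53228) = -114859/250036 + 11824/13307 = 1427996951/3327229052 ≈ 0.42918)
o - L(-269 - 1*(-23), p) = 1427996951/3327229052 - 1*184 = 1427996951/3327229052 - 184 = -610782148617/3327229052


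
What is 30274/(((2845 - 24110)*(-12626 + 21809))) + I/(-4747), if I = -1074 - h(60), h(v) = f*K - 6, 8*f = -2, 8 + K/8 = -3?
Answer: 212707668872/926977521765 ≈ 0.22946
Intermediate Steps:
K = -88 (K = -64 + 8*(-3) = -64 - 24 = -88)
f = -1/4 (f = (1/8)*(-2) = -1/4 ≈ -0.25000)
h(v) = 16 (h(v) = -1/4*(-88) - 6 = 22 - 6 = 16)
I = -1090 (I = -1074 - 1*16 = -1074 - 16 = -1090)
30274/(((2845 - 24110)*(-12626 + 21809))) + I/(-4747) = 30274/(((2845 - 24110)*(-12626 + 21809))) - 1090/(-4747) = 30274/((-21265*9183)) - 1090*(-1/4747) = 30274/(-195276495) + 1090/4747 = 30274*(-1/195276495) + 1090/4747 = -30274/195276495 + 1090/4747 = 212707668872/926977521765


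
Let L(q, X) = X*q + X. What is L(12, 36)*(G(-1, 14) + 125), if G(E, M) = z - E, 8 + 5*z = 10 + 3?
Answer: 59436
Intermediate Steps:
z = 1 (z = -8/5 + (10 + 3)/5 = -8/5 + (⅕)*13 = -8/5 + 13/5 = 1)
L(q, X) = X + X*q
G(E, M) = 1 - E
L(12, 36)*(G(-1, 14) + 125) = (36*(1 + 12))*((1 - 1*(-1)) + 125) = (36*13)*((1 + 1) + 125) = 468*(2 + 125) = 468*127 = 59436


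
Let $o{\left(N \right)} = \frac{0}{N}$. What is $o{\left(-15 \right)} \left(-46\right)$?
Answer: $0$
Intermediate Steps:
$o{\left(N \right)} = 0$
$o{\left(-15 \right)} \left(-46\right) = 0 \left(-46\right) = 0$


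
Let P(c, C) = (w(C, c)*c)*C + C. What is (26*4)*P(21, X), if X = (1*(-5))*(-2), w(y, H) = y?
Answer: 219440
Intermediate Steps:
X = 10 (X = -5*(-2) = 10)
P(c, C) = C + c*C² (P(c, C) = (C*c)*C + C = c*C² + C = C + c*C²)
(26*4)*P(21, X) = (26*4)*(10*(1 + 10*21)) = 104*(10*(1 + 210)) = 104*(10*211) = 104*2110 = 219440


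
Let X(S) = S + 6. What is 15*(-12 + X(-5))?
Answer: -165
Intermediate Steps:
X(S) = 6 + S
15*(-12 + X(-5)) = 15*(-12 + (6 - 5)) = 15*(-12 + 1) = 15*(-11) = -165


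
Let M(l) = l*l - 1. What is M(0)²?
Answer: 1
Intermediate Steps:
M(l) = -1 + l² (M(l) = l² - 1 = -1 + l²)
M(0)² = (-1 + 0²)² = (-1 + 0)² = (-1)² = 1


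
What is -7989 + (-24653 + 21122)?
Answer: -11520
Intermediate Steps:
-7989 + (-24653 + 21122) = -7989 - 3531 = -11520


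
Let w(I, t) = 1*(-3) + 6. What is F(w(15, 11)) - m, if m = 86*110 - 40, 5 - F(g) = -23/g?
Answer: -28222/3 ≈ -9407.3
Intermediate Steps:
w(I, t) = 3 (w(I, t) = -3 + 6 = 3)
F(g) = 5 + 23/g (F(g) = 5 - (-23)/g = 5 + 23/g)
m = 9420 (m = 9460 - 40 = 9420)
F(w(15, 11)) - m = (5 + 23/3) - 1*9420 = (5 + 23*(⅓)) - 9420 = (5 + 23/3) - 9420 = 38/3 - 9420 = -28222/3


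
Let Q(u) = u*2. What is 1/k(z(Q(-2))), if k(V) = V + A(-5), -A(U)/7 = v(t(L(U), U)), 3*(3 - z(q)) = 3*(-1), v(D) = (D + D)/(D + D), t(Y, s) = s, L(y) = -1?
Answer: -1/3 ≈ -0.33333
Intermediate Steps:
Q(u) = 2*u
v(D) = 1 (v(D) = (2*D)/((2*D)) = (2*D)*(1/(2*D)) = 1)
z(q) = 4 (z(q) = 3 - (-1) = 3 - 1/3*(-3) = 3 + 1 = 4)
A(U) = -7 (A(U) = -7*1 = -7)
k(V) = -7 + V (k(V) = V - 7 = -7 + V)
1/k(z(Q(-2))) = 1/(-7 + 4) = 1/(-3) = -1/3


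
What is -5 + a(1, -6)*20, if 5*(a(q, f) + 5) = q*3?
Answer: -93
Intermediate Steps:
a(q, f) = -5 + 3*q/5 (a(q, f) = -5 + (q*3)/5 = -5 + (3*q)/5 = -5 + 3*q/5)
-5 + a(1, -6)*20 = -5 + (-5 + (⅗)*1)*20 = -5 + (-5 + ⅗)*20 = -5 - 22/5*20 = -5 - 88 = -93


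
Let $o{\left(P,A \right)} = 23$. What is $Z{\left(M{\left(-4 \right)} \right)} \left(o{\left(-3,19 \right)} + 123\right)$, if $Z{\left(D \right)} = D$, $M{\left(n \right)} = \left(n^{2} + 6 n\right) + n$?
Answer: $-1752$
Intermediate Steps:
$M{\left(n \right)} = n^{2} + 7 n$
$Z{\left(M{\left(-4 \right)} \right)} \left(o{\left(-3,19 \right)} + 123\right) = - 4 \left(7 - 4\right) \left(23 + 123\right) = \left(-4\right) 3 \cdot 146 = \left(-12\right) 146 = -1752$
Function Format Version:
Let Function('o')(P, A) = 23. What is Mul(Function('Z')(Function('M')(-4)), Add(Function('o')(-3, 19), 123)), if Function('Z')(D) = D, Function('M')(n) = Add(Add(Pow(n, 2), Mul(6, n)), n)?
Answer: -1752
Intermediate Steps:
Function('M')(n) = Add(Pow(n, 2), Mul(7, n))
Mul(Function('Z')(Function('M')(-4)), Add(Function('o')(-3, 19), 123)) = Mul(Mul(-4, Add(7, -4)), Add(23, 123)) = Mul(Mul(-4, 3), 146) = Mul(-12, 146) = -1752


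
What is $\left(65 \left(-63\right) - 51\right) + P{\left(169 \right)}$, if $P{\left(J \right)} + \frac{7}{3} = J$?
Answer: $- \frac{11938}{3} \approx -3979.3$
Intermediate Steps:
$P{\left(J \right)} = - \frac{7}{3} + J$
$\left(65 \left(-63\right) - 51\right) + P{\left(169 \right)} = \left(65 \left(-63\right) - 51\right) + \left(- \frac{7}{3} + 169\right) = \left(-4095 - 51\right) + \frac{500}{3} = -4146 + \frac{500}{3} = - \frac{11938}{3}$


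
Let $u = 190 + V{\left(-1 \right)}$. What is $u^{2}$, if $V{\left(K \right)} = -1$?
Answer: $35721$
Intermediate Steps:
$u = 189$ ($u = 190 - 1 = 189$)
$u^{2} = 189^{2} = 35721$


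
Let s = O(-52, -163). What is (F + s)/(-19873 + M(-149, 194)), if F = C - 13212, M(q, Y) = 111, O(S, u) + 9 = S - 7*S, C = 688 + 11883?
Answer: 169/9881 ≈ 0.017104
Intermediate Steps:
C = 12571
O(S, u) = -9 - 6*S (O(S, u) = -9 + (S - 7*S) = -9 - 6*S)
s = 303 (s = -9 - 6*(-52) = -9 + 312 = 303)
F = -641 (F = 12571 - 13212 = -641)
(F + s)/(-19873 + M(-149, 194)) = (-641 + 303)/(-19873 + 111) = -338/(-19762) = -338*(-1/19762) = 169/9881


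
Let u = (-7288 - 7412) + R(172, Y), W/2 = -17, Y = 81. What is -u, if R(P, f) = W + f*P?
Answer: 802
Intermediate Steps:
W = -34 (W = 2*(-17) = -34)
R(P, f) = -34 + P*f (R(P, f) = -34 + f*P = -34 + P*f)
u = -802 (u = (-7288 - 7412) + (-34 + 172*81) = -14700 + (-34 + 13932) = -14700 + 13898 = -802)
-u = -1*(-802) = 802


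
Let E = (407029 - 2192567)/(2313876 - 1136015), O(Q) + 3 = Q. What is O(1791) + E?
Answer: 2104229930/1177861 ≈ 1786.5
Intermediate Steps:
O(Q) = -3 + Q
E = -1785538/1177861 ≈ -1.5159
O(1791) + E = (-3 + 1791) - 1785538/1177861 = 1788 - 1785538/1177861 = 2104229930/1177861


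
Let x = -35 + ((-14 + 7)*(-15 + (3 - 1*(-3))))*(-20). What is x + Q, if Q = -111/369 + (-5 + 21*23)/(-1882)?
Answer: -149951399/115743 ≈ -1295.6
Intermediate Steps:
Q = -64214/115743 (Q = -111*1/369 + (-5 + 483)*(-1/1882) = -37/123 + 478*(-1/1882) = -37/123 - 239/941 = -64214/115743 ≈ -0.55480)
x = -1295 (x = -35 - 7*(-15 + (3 + 3))*(-20) = -35 - 7*(-15 + 6)*(-20) = -35 - 7*(-9)*(-20) = -35 + 63*(-20) = -35 - 1260 = -1295)
x + Q = -1295 - 64214/115743 = -149951399/115743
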